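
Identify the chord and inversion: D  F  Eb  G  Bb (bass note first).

The distinct note names are D, F, Eb, G, Bb. Stacked in thirds they read Eb–G–Bb–D–F, which is a major ninth chord on Eb.
With the seventh (D) in the bass, the chord is in third inversion.

Eb major ninth, third inversion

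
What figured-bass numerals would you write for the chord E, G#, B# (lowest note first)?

The notes E, G#, B# stack in thirds as E–G#–B# — an E augmented triad. The bass E is the root, so this is root position: figured 5/3.

5/3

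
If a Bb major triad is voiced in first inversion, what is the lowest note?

D

The third of Bb major (Bb–D–F) is D; that is the bass in first inversion.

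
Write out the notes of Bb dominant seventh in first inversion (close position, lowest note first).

D, F, Ab, Bb

The chord tones are Bb–D–F–Ab. With the third (D) lowest for first inversion: D, F, Ab, Bb.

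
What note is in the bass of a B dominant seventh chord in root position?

B dominant seventh is B–D#–F#–A. Root position places the root in the bass: B.

B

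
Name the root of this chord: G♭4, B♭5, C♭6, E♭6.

Cb

Gb, Bb, Cb, Eb are the tones of a Cb major seventh chord (Cb–Eb–Gb–Bb), making Cb the root.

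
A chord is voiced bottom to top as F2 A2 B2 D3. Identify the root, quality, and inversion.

B half-diminished seventh, second inversion

The distinct note names are F, A, B, D. Stacked in thirds they read B–D–F–A, which is a half-diminished seventh chord on B.
With the fifth (F) in the bass, the chord is in second inversion (figured bass 4/3).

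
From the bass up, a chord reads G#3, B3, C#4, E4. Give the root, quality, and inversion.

The pitch classes G#, B, C#, E arrange in thirds as C#–E–G#–B: a C# minor seventh chord.
The lowest note is G#, the fifth of the chord, so this is second inversion (figured bass 4/3).

C# minor seventh, second inversion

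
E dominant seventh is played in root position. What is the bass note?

The root of E dominant seventh (E–G#–B–D) is E; that is the bass in root position.

E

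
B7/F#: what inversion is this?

B7/F# means B dominant seventh with F# in the bass. F# is the fifth of B dominant seventh (B–D#–F#–A), so this is second inversion.

second inversion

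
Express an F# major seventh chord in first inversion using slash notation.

First inversion of F# major seventh has the third (A#) in the bass. As a slash chord: F#maj7/A#.

F#maj7/A#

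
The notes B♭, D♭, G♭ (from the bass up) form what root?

Gb

Bb, Db, Gb are the tones of a Gb major triad (Gb–Bb–Db), making Gb the root.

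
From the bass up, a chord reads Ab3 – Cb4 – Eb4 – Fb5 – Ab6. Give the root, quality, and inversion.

Fb major seventh, first inversion

Reducing to letter names: Ab, Cb, Eb, Fb. These stack in thirds as Fb–Ab–Cb–Eb — an Fb major seventh chord.
With the third (Ab) in the bass, the chord is in first inversion (figured bass 6/5).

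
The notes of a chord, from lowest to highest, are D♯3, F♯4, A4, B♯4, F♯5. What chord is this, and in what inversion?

The distinct note names are D#, F#, A, B#. Stacked in thirds they read B#–D#–F#–A, which is a diminished seventh chord on B#.
D# is the third of B# diminished seventh; third in the bass means first inversion (figured bass 6/5).

B# diminished seventh, first inversion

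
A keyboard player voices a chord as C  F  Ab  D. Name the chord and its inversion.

The distinct note names are C, F, Ab, D. Stacked in thirds they read D–F–Ab–C, which is a half-diminished seventh chord on D.
The lowest note is C, the seventh of the chord, so this is third inversion (figured bass 4/2).

D half-diminished seventh, third inversion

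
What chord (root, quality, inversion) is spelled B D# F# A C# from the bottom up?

Reducing to letter names: B, D#, F#, A, C#. These stack in thirds as B–D#–F#–A–C# — a B dominant ninth chord.
B is the root of B dominant ninth; root in the bass means root position.

B dominant ninth, root position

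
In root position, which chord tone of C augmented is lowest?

C

In root position the root is lowest. For C augmented (C–E–G#) that is C.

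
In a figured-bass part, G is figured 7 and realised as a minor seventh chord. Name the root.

The figures 7 mean the root of the chord is in the bass. If G is the root of a minor seventh chord, the root is G (chord tones G–Bb–D–F).

G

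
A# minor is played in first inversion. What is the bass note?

In first inversion the third is lowest. For A# minor (A#–C#–E#) that is C#.

C#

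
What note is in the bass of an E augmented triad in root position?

E

E augmented is E–G#–B#. Root position places the root in the bass: E.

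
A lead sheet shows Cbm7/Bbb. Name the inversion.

third inversion

Cbm7/Bbb means Cb minor seventh with Bbb in the bass. Bbb is the seventh of Cb minor seventh (Cb–Ebb–Gb–Bbb), so this is third inversion.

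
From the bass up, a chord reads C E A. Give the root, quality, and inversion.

A minor, first inversion

The distinct note names are C, E, A. Stacked in thirds they read A–C–E, which is a minor triad on A.
The lowest note is C, the third of the chord, so this is first inversion (figured bass 6).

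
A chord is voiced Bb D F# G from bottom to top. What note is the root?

G

Bb, D, F#, G are the tones of a G minor-major seventh chord (G–Bb–D–F#), making G the root.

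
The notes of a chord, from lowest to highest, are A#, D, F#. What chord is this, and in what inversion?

D augmented, second inversion

Reducing to letter names: A#, D, F#. These stack in thirds as D–F#–A# — a D augmented triad.
With the fifth (A#) in the bass, the chord is in second inversion (figured bass 6/4).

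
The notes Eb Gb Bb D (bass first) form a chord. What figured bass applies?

The notes Eb, Gb, Bb, D stack in thirds as Eb–Gb–Bb–D — an Eb minor-major seventh chord. The bass Eb is the root, so this is root position: figured 7.

7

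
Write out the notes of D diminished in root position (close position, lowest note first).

D, F, Ab

The chord tones are D–F–Ab. With the root (D) lowest for root position: D, F, Ab.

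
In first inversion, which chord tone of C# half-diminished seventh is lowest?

The third of C# half-diminished seventh (C#–E–G–B) is E; that is the bass in first inversion.

E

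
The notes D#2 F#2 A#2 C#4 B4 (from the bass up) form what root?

Reordering D#, F#, A#, C#, B into stacked thirds gives B–D#–F#–A#–C#; the bottom of that stack, B, is the root.

B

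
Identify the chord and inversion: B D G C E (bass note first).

The distinct note names are B, D, G, C, E. Stacked in thirds they read C–E–G–B–D, which is a major ninth chord on C.
With the seventh (B) in the bass, the chord is in third inversion.

C major ninth, third inversion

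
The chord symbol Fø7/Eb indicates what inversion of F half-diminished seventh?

Fø7/Eb means F half-diminished seventh with Eb in the bass. Eb is the seventh of F half-diminished seventh (F–Ab–Cb–Eb), so this is third inversion.

third inversion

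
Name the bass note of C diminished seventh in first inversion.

The third of C diminished seventh (C–Eb–Gb–Bbb) is Eb; that is the bass in first inversion.

Eb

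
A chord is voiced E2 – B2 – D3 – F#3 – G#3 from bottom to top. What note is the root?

E

E, B, D, F#, G# are the tones of an E dominant ninth chord (E–G#–B–D–F#), making E the root.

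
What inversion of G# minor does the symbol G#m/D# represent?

second inversion

G#m/D# means G# minor with D# in the bass. D# is the fifth of G# minor (G#–B–D#), so this is second inversion.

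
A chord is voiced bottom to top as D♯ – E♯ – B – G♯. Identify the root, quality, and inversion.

The pitch classes D#, E#, B, G# arrange in thirds as E#–G#–B–D#: an E# half-diminished seventh chord.
D# is the seventh of E# half-diminished seventh; seventh in the bass means third inversion (figured bass 4/2).

E# half-diminished seventh, third inversion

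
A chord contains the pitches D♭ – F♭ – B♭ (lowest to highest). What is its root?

Bb

The distinct letter names are Db, Fb, Bb. Arranged as a stack of thirds they read Bb–Db–Fb, so Bb is the root (a Bb diminished triad).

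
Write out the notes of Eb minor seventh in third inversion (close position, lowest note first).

Db, Eb, Gb, Bb

The chord tones are Eb–Gb–Bb–Db. With the seventh (Db) lowest for third inversion: Db, Eb, Gb, Bb.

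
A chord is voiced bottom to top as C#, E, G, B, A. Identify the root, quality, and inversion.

A dominant ninth, first inversion

The pitch classes C#, E, G, B, A arrange in thirds as A–C#–E–G–B: an A dominant ninth chord.
The lowest note is C#, the third of the chord, so this is first inversion.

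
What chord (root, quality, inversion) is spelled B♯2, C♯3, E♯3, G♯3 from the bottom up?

The pitch classes B#, C#, E#, G# arrange in thirds as C#–E#–G#–B#: a C# major seventh chord.
With the seventh (B#) in the bass, the chord is in third inversion (figured bass 4/2).

C# major seventh, third inversion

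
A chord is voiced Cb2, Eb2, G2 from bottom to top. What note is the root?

Reordering Cb, Eb, G into stacked thirds gives Cb–Eb–G; the bottom of that stack, Cb, is the root.

Cb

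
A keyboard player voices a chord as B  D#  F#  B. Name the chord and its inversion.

The pitch classes B, D#, F# arrange in thirds as B–D#–F#: a B major triad.
B is the root of B major; root in the bass means root position (figured bass 5/3).

B major, root position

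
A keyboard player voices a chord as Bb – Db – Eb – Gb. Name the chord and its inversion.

Eb minor seventh, second inversion

The pitch classes Bb, Db, Eb, Gb arrange in thirds as Eb–Gb–Bb–Db: an Eb minor seventh chord.
Bb is the fifth of Eb minor seventh; fifth in the bass means second inversion (figured bass 4/3).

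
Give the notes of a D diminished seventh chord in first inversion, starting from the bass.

Spelling D diminished seventh: D–F–Ab–Cb. In first inversion the third is bass, giving F, Ab, Cb, D from the bottom.

F, Ab, Cb, D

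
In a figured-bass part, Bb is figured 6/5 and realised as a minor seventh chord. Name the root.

G

The figures 6/5 mean the third of the chord is in the bass. If Bb is the third of a minor seventh chord, the root is G (chord tones G–Bb–D–F).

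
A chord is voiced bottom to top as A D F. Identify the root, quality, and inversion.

The distinct note names are A, D, F. Stacked in thirds they read D–F–A, which is a minor triad on D.
A is the fifth of D minor; fifth in the bass means second inversion (figured bass 6/4).

D minor, second inversion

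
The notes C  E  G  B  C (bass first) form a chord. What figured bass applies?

7

The notes C, E, G, B stack in thirds as C–E–G–B — a C major seventh chord. The bass C is the root, so this is root position: figured 7.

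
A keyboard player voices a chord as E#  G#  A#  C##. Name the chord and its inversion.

Reducing to letter names: E#, G#, A#, C##. These stack in thirds as A#–C##–E#–G# — an A# dominant seventh chord.
E# is the fifth of A# dominant seventh; fifth in the bass means second inversion (figured bass 4/3).

A# dominant seventh, second inversion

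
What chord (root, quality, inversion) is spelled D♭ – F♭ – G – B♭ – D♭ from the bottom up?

G diminished seventh, second inversion

The distinct note names are Db, Fb, G, Bb. Stacked in thirds they read G–Bb–Db–Fb, which is a diminished seventh chord on G.
Db is the fifth of G diminished seventh; fifth in the bass means second inversion (figured bass 4/3).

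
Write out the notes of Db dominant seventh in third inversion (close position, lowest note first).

Cb, Db, F, Ab

The chord tones are Db–F–Ab–Cb. With the seventh (Cb) lowest for third inversion: Cb, Db, F, Ab.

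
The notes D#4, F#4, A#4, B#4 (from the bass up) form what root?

D#, F#, A#, B# are the tones of a B# half-diminished seventh chord (B#–D#–F#–A#), making B# the root.

B#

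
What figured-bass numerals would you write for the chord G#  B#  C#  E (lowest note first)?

The notes G#, B#, C#, E stack in thirds as C#–E–G#–B# — a C# minor-major seventh chord. The bass G# is the fifth, so this is second inversion: figured 4/3.

4/3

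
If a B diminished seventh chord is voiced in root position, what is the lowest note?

B diminished seventh is B–D–F–Ab. Root position places the root in the bass: B.

B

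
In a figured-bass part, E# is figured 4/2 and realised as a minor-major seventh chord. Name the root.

The figures 4/2 mean the seventh of the chord is in the bass. If E# is the seventh of a minor-major seventh chord, the root is F# (chord tones F#–A–C#–E#).

F#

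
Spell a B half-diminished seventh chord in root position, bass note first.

The chord tones are B–D–F–A. With the root (B) lowest for root position: B, D, F, A.

B, D, F, A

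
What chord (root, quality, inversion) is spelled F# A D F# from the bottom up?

The pitch classes F#, A, D arrange in thirds as D–F#–A: a D major triad.
F# is the third of D major; third in the bass means first inversion (figured bass 6).

D major, first inversion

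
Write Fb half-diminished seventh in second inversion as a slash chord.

Second inversion of Fb half-diminished seventh has the fifth (Cbb) in the bass. As a slash chord: Fbø7/Cbb.

Fbø7/Cbb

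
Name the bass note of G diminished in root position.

G

G diminished is G–Bb–Db. Root position places the root in the bass: G.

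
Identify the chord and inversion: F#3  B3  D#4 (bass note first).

B major, second inversion

Reducing to letter names: F#, B, D#. These stack in thirds as B–D#–F# — a B major triad.
With the fifth (F#) in the bass, the chord is in second inversion (figured bass 6/4).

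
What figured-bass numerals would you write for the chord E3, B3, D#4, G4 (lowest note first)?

7

The notes E, B, D#, G stack in thirds as E–G–B–D# — an E minor-major seventh chord. The bass E is the root, so this is root position: figured 7.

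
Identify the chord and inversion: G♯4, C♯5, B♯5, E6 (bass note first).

C# minor-major seventh, second inversion

The pitch classes G#, C#, B#, E arrange in thirds as C#–E–G#–B#: a C# minor-major seventh chord.
G# is the fifth of C# minor-major seventh; fifth in the bass means second inversion (figured bass 4/3).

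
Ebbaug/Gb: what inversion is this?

first inversion

Ebbaug/Gb means Ebb augmented with Gb in the bass. Gb is the third of Ebb augmented (Ebb–Gb–Bb), so this is first inversion.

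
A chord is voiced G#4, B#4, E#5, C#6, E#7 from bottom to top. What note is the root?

C#

G#, B#, E#, C# are the tones of a C# major seventh chord (C#–E#–G#–B#), making C# the root.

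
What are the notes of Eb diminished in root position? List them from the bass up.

Eb diminished is Eb–Gb–Bbb. Root position puts the root (Eb) in the bass, with the remaining tones above: Eb, Gb, Bbb.

Eb, Gb, Bbb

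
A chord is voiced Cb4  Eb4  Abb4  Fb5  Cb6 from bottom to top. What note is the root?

Fb

Reordering Cb, Eb, Abb, Fb into stacked thirds gives Fb–Abb–Cb–Eb; the bottom of that stack, Fb, is the root.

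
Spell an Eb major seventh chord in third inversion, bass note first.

D, Eb, G, Bb

Spelling Eb major seventh: Eb–G–Bb–D. In third inversion the seventh is bass, giving D, Eb, G, Bb from the bottom.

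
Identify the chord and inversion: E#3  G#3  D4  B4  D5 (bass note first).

The pitch classes E#, G#, D, B arrange in thirds as E#–G#–B–D: an E# diminished seventh chord.
E# is the root of E# diminished seventh; root in the bass means root position (figured bass 7).

E# diminished seventh, root position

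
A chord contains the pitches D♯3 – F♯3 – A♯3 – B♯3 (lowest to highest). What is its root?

D#, F#, A#, B# are the tones of a B# half-diminished seventh chord (B#–D#–F#–A#), making B# the root.

B#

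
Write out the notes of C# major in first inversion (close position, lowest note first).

Spelling C# major: C#–E#–G#. In first inversion the third is bass, giving E#, G#, C# from the bottom.

E#, G#, C#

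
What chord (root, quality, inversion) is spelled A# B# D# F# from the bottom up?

B# half-diminished seventh, third inversion

The pitch classes A#, B#, D#, F# arrange in thirds as B#–D#–F#–A#: a B# half-diminished seventh chord.
A# is the seventh of B# half-diminished seventh; seventh in the bass means third inversion (figured bass 4/2).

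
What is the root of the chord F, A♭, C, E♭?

F

The distinct letter names are F, Ab, C, Eb. Arranged as a stack of thirds they read F–Ab–C–Eb, so F is the root (an F minor seventh chord).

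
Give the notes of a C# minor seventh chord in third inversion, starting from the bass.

B, C#, E, G#

Spelling C# minor seventh: C#–E–G#–B. In third inversion the seventh is bass, giving B, C#, E, G# from the bottom.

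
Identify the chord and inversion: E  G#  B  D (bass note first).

The distinct note names are E, G#, B, D. Stacked in thirds they read E–G#–B–D, which is a dominant seventh chord on E.
E is the root of E dominant seventh; root in the bass means root position (figured bass 7).

E dominant seventh, root position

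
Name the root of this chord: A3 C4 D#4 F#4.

The distinct letter names are A, C, D#, F#. Arranged as a stack of thirds they read D#–F#–A–C, so D# is the root (a D# diminished seventh chord).

D#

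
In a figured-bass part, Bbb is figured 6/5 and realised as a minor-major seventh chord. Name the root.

The figures 6/5 mean the third of the chord is in the bass. If Bbb is the third of a minor-major seventh chord, the root is Gb (chord tones Gb–Bbb–Db–F).

Gb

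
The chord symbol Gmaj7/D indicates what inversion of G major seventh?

Gmaj7/D means G major seventh with D in the bass. D is the fifth of G major seventh (G–B–D–F#), so this is second inversion.

second inversion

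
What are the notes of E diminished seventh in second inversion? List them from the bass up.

Bb, Db, E, G

Spelling E diminished seventh: E–G–Bb–Db. In second inversion the fifth is bass, giving Bb, Db, E, G from the bottom.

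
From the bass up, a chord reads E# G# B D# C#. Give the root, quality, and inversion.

The distinct note names are E#, G#, B, D#, C#. Stacked in thirds they read C#–E#–G#–B–D#, which is a dominant ninth chord on C#.
The lowest note is E#, the third of the chord, so this is first inversion.

C# dominant ninth, first inversion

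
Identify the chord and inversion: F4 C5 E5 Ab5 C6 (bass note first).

Reducing to letter names: F, C, E, Ab. These stack in thirds as F–Ab–C–E — an F minor-major seventh chord.
F is the root of F minor-major seventh; root in the bass means root position (figured bass 7).

F minor-major seventh, root position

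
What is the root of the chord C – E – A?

A

Reordering C, E, A into stacked thirds gives A–C–E; the bottom of that stack, A, is the root.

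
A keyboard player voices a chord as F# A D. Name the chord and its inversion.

D major, first inversion

The pitch classes F#, A, D arrange in thirds as D–F#–A: a D major triad.
F# is the third of D major; third in the bass means first inversion (figured bass 6).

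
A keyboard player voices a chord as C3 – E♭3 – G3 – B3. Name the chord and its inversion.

C minor-major seventh, root position

Reducing to letter names: C, Eb, G, B. These stack in thirds as C–Eb–G–B — a C minor-major seventh chord.
C is the root of C minor-major seventh; root in the bass means root position (figured bass 7).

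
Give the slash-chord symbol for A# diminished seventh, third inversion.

Third inversion of A# diminished seventh has the seventh (G) in the bass. As a slash chord: A#dim7/G.

A#dim7/G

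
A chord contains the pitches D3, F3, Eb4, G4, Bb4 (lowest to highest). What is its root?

Eb

D, F, Eb, G, Bb are the tones of an Eb major ninth chord (Eb–G–Bb–D–F), making Eb the root.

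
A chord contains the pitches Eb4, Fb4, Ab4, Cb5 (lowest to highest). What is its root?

Fb

Reordering Eb, Fb, Ab, Cb into stacked thirds gives Fb–Ab–Cb–Eb; the bottom of that stack, Fb, is the root.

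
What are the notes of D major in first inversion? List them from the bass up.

F#, A, D

Spelling D major: D–F#–A. In first inversion the third is bass, giving F#, A, D from the bottom.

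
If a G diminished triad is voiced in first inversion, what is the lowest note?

G diminished is G–Bb–Db. First inversion places the third in the bass: Bb.

Bb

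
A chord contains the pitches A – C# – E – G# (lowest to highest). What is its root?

Reordering A, C#, E, G# into stacked thirds gives A–C#–E–G#; the bottom of that stack, A, is the root.

A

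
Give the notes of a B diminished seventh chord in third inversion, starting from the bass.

Ab, B, D, F

Spelling B diminished seventh: B–D–F–Ab. In third inversion the seventh is bass, giving Ab, B, D, F from the bottom.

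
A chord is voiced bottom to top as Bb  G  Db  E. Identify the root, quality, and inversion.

The distinct note names are Bb, G, Db, E. Stacked in thirds they read E–G–Bb–Db, which is a diminished seventh chord on E.
The lowest note is Bb, the fifth of the chord, so this is second inversion (figured bass 4/3).

E diminished seventh, second inversion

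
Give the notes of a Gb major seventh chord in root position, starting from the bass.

Spelling Gb major seventh: Gb–Bb–Db–F. In root position the root is bass, giving Gb, Bb, Db, F from the bottom.

Gb, Bb, Db, F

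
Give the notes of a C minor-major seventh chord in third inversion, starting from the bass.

B, C, Eb, G

The chord tones are C–Eb–G–B. With the seventh (B) lowest for third inversion: B, C, Eb, G.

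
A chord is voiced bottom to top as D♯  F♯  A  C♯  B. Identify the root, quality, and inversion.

B dominant ninth, first inversion

Reducing to letter names: D#, F#, A, C#, B. These stack in thirds as B–D#–F#–A–C# — a B dominant ninth chord.
D# is the third of B dominant ninth; third in the bass means first inversion.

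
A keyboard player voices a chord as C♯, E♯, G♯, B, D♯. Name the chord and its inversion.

Reducing to letter names: C#, E#, G#, B, D#. These stack in thirds as C#–E#–G#–B–D# — a C# dominant ninth chord.
C# is the root of C# dominant ninth; root in the bass means root position.

C# dominant ninth, root position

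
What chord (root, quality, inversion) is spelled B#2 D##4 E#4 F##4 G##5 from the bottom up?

E# major ninth, second inversion

The distinct note names are B#, D##, E#, F##, G##. Stacked in thirds they read E#–G##–B#–D##–F##, which is a major ninth chord on E#.
The lowest note is B#, the fifth of the chord, so this is second inversion.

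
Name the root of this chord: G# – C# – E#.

C#

Reordering G#, C#, E# into stacked thirds gives C#–E#–G#; the bottom of that stack, C#, is the root.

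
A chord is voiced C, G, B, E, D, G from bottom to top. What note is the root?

C

Reordering C, G, B, E, D into stacked thirds gives C–E–G–B–D; the bottom of that stack, C, is the root.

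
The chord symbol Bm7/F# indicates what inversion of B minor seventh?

Bm7/F# means B minor seventh with F# in the bass. F# is the fifth of B minor seventh (B–D–F#–A), so this is second inversion.

second inversion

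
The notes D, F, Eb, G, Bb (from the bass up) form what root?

D, F, Eb, G, Bb are the tones of an Eb major ninth chord (Eb–G–Bb–D–F), making Eb the root.

Eb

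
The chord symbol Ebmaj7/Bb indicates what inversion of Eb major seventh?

Ebmaj7/Bb means Eb major seventh with Bb in the bass. Bb is the fifth of Eb major seventh (Eb–G–Bb–D), so this is second inversion.

second inversion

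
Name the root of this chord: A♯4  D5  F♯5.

D

A#, D, F# are the tones of a D augmented triad (D–F#–A#), making D the root.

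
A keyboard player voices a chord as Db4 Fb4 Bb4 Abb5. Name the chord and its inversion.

The distinct note names are Db, Fb, Bb, Abb. Stacked in thirds they read Bb–Db–Fb–Abb, which is a diminished seventh chord on Bb.
With the third (Db) in the bass, the chord is in first inversion (figured bass 6/5).

Bb diminished seventh, first inversion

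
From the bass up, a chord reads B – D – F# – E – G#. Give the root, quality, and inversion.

The pitch classes B, D, F#, E, G# arrange in thirds as E–G#–B–D–F#: an E dominant ninth chord.
B is the fifth of E dominant ninth; fifth in the bass means second inversion.

E dominant ninth, second inversion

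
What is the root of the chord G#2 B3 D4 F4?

G#

G#, B, D, F are the tones of a G# diminished seventh chord (G#–B–D–F), making G# the root.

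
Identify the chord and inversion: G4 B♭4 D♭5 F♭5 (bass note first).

G diminished seventh, root position

The distinct note names are G, Bb, Db, Fb. Stacked in thirds they read G–Bb–Db–Fb, which is a diminished seventh chord on G.
With the root (G) in the bass, the chord is in root position (figured bass 7).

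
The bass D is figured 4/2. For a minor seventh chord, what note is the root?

E

The figures 4/2 mean the seventh of the chord is in the bass. If D is the seventh of a minor seventh chord, the root is E (chord tones E–G–B–D).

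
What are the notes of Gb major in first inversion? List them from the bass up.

Spelling Gb major: Gb–Bb–Db. In first inversion the third is bass, giving Bb, Db, Gb from the bottom.

Bb, Db, Gb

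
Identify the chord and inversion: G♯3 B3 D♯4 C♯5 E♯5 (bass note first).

C# dominant ninth, second inversion

Reducing to letter names: G#, B, D#, C#, E#. These stack in thirds as C#–E#–G#–B–D# — a C# dominant ninth chord.
With the fifth (G#) in the bass, the chord is in second inversion.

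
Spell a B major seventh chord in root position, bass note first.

The chord tones are B–D#–F#–A#. With the root (B) lowest for root position: B, D#, F#, A#.

B, D#, F#, A#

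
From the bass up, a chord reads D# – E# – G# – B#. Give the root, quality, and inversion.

E# minor seventh, third inversion

Reducing to letter names: D#, E#, G#, B#. These stack in thirds as E#–G#–B#–D# — an E# minor seventh chord.
With the seventh (D#) in the bass, the chord is in third inversion (figured bass 4/2).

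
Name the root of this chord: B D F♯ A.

Reordering B, D, F#, A into stacked thirds gives B–D–F#–A; the bottom of that stack, B, is the root.

B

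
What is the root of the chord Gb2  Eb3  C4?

Reordering Gb, Eb, C into stacked thirds gives C–Eb–Gb; the bottom of that stack, C, is the root.

C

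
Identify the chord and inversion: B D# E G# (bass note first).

The distinct note names are B, D#, E, G#. Stacked in thirds they read E–G#–B–D#, which is a major seventh chord on E.
B is the fifth of E major seventh; fifth in the bass means second inversion (figured bass 4/3).

E major seventh, second inversion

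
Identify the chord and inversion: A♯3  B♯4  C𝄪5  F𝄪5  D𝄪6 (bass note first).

Reducing to letter names: A#, B#, C##, F##, D##. These stack in thirds as B#–D##–F##–A#–C## — a B# dominant ninth chord.
With the seventh (A#) in the bass, the chord is in third inversion.

B# dominant ninth, third inversion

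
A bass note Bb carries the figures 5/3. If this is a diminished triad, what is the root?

The figures 5/3 mean the root of the chord is in the bass. If Bb is the root of a diminished triad, the root is Bb (chord tones Bb–Db–Fb).

Bb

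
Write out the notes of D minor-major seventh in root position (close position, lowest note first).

The chord tones are D–F–A–C#. With the root (D) lowest for root position: D, F, A, C#.

D, F, A, C#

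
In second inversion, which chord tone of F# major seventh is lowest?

C#

The fifth of F# major seventh (F#–A#–C#–E#) is C#; that is the bass in second inversion.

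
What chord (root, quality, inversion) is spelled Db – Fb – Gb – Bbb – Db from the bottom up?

Gb minor seventh, second inversion

Reducing to letter names: Db, Fb, Gb, Bbb. These stack in thirds as Gb–Bbb–Db–Fb — a Gb minor seventh chord.
The lowest note is Db, the fifth of the chord, so this is second inversion (figured bass 4/3).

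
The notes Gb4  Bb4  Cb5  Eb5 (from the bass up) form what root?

Reordering Gb, Bb, Cb, Eb into stacked thirds gives Cb–Eb–Gb–Bb; the bottom of that stack, Cb, is the root.

Cb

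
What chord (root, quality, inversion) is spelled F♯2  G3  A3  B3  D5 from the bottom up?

Reducing to letter names: F#, G, A, B, D. These stack in thirds as G–B–D–F#–A — a G major ninth chord.
With the seventh (F#) in the bass, the chord is in third inversion.

G major ninth, third inversion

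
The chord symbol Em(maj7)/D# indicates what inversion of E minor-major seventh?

Em(maj7)/D# means E minor-major seventh with D# in the bass. D# is the seventh of E minor-major seventh (E–G–B–D#), so this is third inversion.

third inversion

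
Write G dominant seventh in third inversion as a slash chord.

G7/F

Third inversion of G dominant seventh has the seventh (F) in the bass. As a slash chord: G7/F.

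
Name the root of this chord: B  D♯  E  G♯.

E

B, D#, E, G# are the tones of an E major seventh chord (E–G#–B–D#), making E the root.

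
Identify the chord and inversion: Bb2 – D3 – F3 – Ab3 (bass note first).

The distinct note names are Bb, D, F, Ab. Stacked in thirds they read Bb–D–F–Ab, which is a dominant seventh chord on Bb.
Bb is the root of Bb dominant seventh; root in the bass means root position (figured bass 7).

Bb dominant seventh, root position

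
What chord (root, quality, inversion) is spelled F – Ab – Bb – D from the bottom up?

The pitch classes F, Ab, Bb, D arrange in thirds as Bb–D–F–Ab: a Bb dominant seventh chord.
The lowest note is F, the fifth of the chord, so this is second inversion (figured bass 4/3).

Bb dominant seventh, second inversion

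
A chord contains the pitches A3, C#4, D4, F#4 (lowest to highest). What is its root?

The distinct letter names are A, C#, D, F#. Arranged as a stack of thirds they read D–F#–A–C#, so D is the root (a D major seventh chord).

D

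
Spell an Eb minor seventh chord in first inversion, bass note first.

The chord tones are Eb–Gb–Bb–Db. With the third (Gb) lowest for first inversion: Gb, Bb, Db, Eb.

Gb, Bb, Db, Eb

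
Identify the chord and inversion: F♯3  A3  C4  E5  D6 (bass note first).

D dominant ninth, first inversion

The distinct note names are F#, A, C, E, D. Stacked in thirds they read D–F#–A–C–E, which is a dominant ninth chord on D.
F# is the third of D dominant ninth; third in the bass means first inversion.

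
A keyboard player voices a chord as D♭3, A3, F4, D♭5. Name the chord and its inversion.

Reducing to letter names: Db, A, F. These stack in thirds as Db–F–A — a Db augmented triad.
With the root (Db) in the bass, the chord is in root position (figured bass 5/3).

Db augmented, root position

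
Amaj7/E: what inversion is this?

Amaj7/E means A major seventh with E in the bass. E is the fifth of A major seventh (A–C#–E–G#), so this is second inversion.

second inversion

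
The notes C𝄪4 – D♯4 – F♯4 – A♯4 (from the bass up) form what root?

The distinct letter names are C##, D#, F#, A#. Arranged as a stack of thirds they read D#–F#–A#–C##, so D# is the root (a D# minor-major seventh chord).

D#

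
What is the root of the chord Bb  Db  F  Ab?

Reordering Bb, Db, F, Ab into stacked thirds gives Bb–Db–F–Ab; the bottom of that stack, Bb, is the root.

Bb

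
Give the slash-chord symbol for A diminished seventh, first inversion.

First inversion of A diminished seventh has the third (C) in the bass. As a slash chord: Adim7/C.

Adim7/C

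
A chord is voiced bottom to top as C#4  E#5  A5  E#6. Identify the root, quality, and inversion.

The pitch classes C#, E#, A arrange in thirds as A–C#–E#: an A augmented triad.
With the third (C#) in the bass, the chord is in first inversion (figured bass 6).

A augmented, first inversion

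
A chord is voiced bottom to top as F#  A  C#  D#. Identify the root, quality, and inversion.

D# half-diminished seventh, first inversion

Reducing to letter names: F#, A, C#, D#. These stack in thirds as D#–F#–A–C# — a D# half-diminished seventh chord.
The lowest note is F#, the third of the chord, so this is first inversion (figured bass 6/5).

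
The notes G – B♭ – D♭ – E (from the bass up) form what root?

E

The distinct letter names are G, Bb, Db, E. Arranged as a stack of thirds they read E–G–Bb–Db, so E is the root (an E diminished seventh chord).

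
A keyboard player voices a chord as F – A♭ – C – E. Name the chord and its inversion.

F minor-major seventh, root position

The distinct note names are F, Ab, C, E. Stacked in thirds they read F–Ab–C–E, which is a minor-major seventh chord on F.
With the root (F) in the bass, the chord is in root position (figured bass 7).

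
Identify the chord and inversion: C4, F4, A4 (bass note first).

Reducing to letter names: C, F, A. These stack in thirds as F–A–C — an F major triad.
C is the fifth of F major; fifth in the bass means second inversion (figured bass 6/4).

F major, second inversion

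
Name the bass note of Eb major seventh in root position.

Eb

In root position the root is lowest. For Eb major seventh (Eb–G–Bb–D) that is Eb.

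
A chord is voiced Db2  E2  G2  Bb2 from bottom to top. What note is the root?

Reordering Db, E, G, Bb into stacked thirds gives E–G–Bb–Db; the bottom of that stack, E, is the root.

E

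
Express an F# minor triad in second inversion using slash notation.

Second inversion of F# minor has the fifth (C#) in the bass. As a slash chord: F#m/C#.

F#m/C#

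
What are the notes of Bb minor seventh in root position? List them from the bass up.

Bb, Db, F, Ab

The chord tones are Bb–Db–F–Ab. With the root (Bb) lowest for root position: Bb, Db, F, Ab.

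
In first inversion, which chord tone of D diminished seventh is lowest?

F

In first inversion the third is lowest. For D diminished seventh (D–F–Ab–Cb) that is F.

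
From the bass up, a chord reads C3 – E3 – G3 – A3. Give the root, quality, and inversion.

A minor seventh, first inversion

Reducing to letter names: C, E, G, A. These stack in thirds as A–C–E–G — an A minor seventh chord.
With the third (C) in the bass, the chord is in first inversion (figured bass 6/5).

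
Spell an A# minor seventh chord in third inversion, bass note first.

Spelling A# minor seventh: A#–C#–E#–G#. In third inversion the seventh is bass, giving G#, A#, C#, E# from the bottom.

G#, A#, C#, E#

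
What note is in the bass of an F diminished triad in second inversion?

In second inversion the fifth is lowest. For F diminished (F–Ab–Cb) that is Cb.

Cb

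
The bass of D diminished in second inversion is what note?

Ab

D diminished is D–F–Ab. Second inversion places the fifth in the bass: Ab.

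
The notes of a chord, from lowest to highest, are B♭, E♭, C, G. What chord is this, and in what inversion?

C minor seventh, third inversion

The distinct note names are Bb, Eb, C, G. Stacked in thirds they read C–Eb–G–Bb, which is a minor seventh chord on C.
Bb is the seventh of C minor seventh; seventh in the bass means third inversion (figured bass 4/2).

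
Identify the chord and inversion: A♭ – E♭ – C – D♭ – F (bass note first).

The pitch classes Ab, Eb, C, Db, F arrange in thirds as Db–F–Ab–C–Eb: a Db major ninth chord.
Ab is the fifth of Db major ninth; fifth in the bass means second inversion.

Db major ninth, second inversion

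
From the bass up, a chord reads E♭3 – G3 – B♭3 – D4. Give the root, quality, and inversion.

Reducing to letter names: Eb, G, Bb, D. These stack in thirds as Eb–G–Bb–D — an Eb major seventh chord.
The lowest note is Eb, the root of the chord, so this is root position (figured bass 7).

Eb major seventh, root position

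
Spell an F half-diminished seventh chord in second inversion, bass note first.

Cb, Eb, F, Ab

Spelling F half-diminished seventh: F–Ab–Cb–Eb. In second inversion the fifth is bass, giving Cb, Eb, F, Ab from the bottom.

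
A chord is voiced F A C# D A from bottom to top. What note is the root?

Reordering F, A, C#, D into stacked thirds gives D–F–A–C#; the bottom of that stack, D, is the root.

D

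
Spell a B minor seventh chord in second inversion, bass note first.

F#, A, B, D

B minor seventh is B–D–F#–A. Second inversion puts the fifth (F#) in the bass, with the remaining tones above: F#, A, B, D.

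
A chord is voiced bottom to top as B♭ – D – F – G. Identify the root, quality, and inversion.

G minor seventh, first inversion

Reducing to letter names: Bb, D, F, G. These stack in thirds as G–Bb–D–F — a G minor seventh chord.
With the third (Bb) in the bass, the chord is in first inversion (figured bass 6/5).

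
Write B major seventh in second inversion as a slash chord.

Second inversion of B major seventh has the fifth (F#) in the bass. As a slash chord: Bmaj7/F#.

Bmaj7/F#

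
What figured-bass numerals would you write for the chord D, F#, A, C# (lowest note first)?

7

The notes D, F#, A, C# stack in thirds as D–F#–A–C# — a D major seventh chord. The bass D is the root, so this is root position: figured 7.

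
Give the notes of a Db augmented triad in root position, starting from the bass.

Spelling Db augmented: Db–F–A. In root position the root is bass, giving Db, F, A from the bottom.

Db, F, A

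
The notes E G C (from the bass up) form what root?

E, G, C are the tones of a C major triad (C–E–G), making C the root.

C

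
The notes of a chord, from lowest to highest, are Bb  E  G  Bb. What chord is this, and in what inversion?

E diminished, second inversion

The pitch classes Bb, E, G arrange in thirds as E–G–Bb: an E diminished triad.
With the fifth (Bb) in the bass, the chord is in second inversion (figured bass 6/4).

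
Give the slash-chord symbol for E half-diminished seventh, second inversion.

Eø7/Bb

Second inversion of E half-diminished seventh has the fifth (Bb) in the bass. As a slash chord: Eø7/Bb.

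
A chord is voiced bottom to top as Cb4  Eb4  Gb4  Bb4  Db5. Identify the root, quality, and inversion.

Reducing to letter names: Cb, Eb, Gb, Bb, Db. These stack in thirds as Cb–Eb–Gb–Bb–Db — a Cb major ninth chord.
The lowest note is Cb, the root of the chord, so this is root position.

Cb major ninth, root position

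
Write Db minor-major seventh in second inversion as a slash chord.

Dbm(maj7)/Ab

Second inversion of Db minor-major seventh has the fifth (Ab) in the bass. As a slash chord: Dbm(maj7)/Ab.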